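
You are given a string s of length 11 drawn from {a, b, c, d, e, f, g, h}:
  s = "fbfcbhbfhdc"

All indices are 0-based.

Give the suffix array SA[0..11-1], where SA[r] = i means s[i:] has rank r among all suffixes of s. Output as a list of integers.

[1, 6, 4, 10, 3, 9, 0, 2, 7, 5, 8]

rank→(start, suffix):
  0 → (1, 'bfcbhbfhdc')
  1 → (6, 'bfhdc')
  2 → (4, 'bhbfhdc')
  3 → (10, 'c')
  4 → (3, 'cbhbfhdc')
  5 → (9, 'dc')
  6 → (0, 'fbfcbhbfhdc')
  7 → (2, 'fcbhbfhdc')
  8 → (7, 'fhdc')
  9 → (5, 'hbfhdc')
  10 → (8, 'hdc')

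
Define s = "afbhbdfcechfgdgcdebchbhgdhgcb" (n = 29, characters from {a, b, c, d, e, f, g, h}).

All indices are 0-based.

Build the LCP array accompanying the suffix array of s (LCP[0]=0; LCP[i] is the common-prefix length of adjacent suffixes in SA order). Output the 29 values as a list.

[0, 0, 1, 1, 1, 2, 0, 1, 1, 1, 2, 0, 1, 1, 1, 0, 1, 0, 1, 1, 0, 2, 1, 2, 0, 2, 1, 1, 2]

sorted suffixes:
  #0 SA[0]=0  'afbhbdfcechfgdgcdebchbhgdhgcb'
  #1 SA[1]=28  'b'
  #2 SA[2]=18  'bchbhgdhgcb'
  #3 SA[3]=4  'bdfcechfgdgcdebchbhgdhgcb'
  #4 SA[4]=2  'bhbdfcechfgdgcdebchbhgdhgcb'
  #5 SA[5]=21  'bhgdhgcb'
  #6 SA[6]=27  'cb'
  #7 SA[7]=15  'cdebchbhgdhgcb'
  #8 SA[8]=7  'cechfgdgcdebchbhgdhgcb'
  #9 SA[9]=19  'chbhgdhgcb'
  #10 SA[10]=9  'chfgdgcdebchbhgdhgcb'
  #11 SA[11]=16  'debchbhgdhgcb'
  #12 SA[12]=5  'dfcechfgdgcdebchbhgdhgcb'
  #13 SA[13]=13  'dgcdebchbhgdhgcb'
  #14 SA[14]=24  'dhgcb'
  #15 SA[15]=17  'ebchbhgdhgcb'
  #16 SA[16]=8  'echfgdgcdebchbhgdhgcb'
  #17 SA[17]=1  'fbhbdfcechfgdgcdebchbhgdhgcb'
  #18 SA[18]=6  'fcechfgdgcdebchbhgdhgcb'
  #19 SA[19]=11  'fgdgcdebchbhgdhgcb'
  #20 SA[20]=26  'gcb'
  #21 SA[21]=14  'gcdebchbhgdhgcb'
  #22 SA[22]=12  'gdgcdebchbhgdhgcb'
  #23 SA[23]=23  'gdhgcb'
  #24 SA[24]=3  'hbdfcechfgdgcdebchbhgdhgcb'
  #25 SA[25]=20  'hbhgdhgcb'
  #26 SA[26]=10  'hfgdgcdebchbhgdhgcb'
  #27 SA[27]=25  'hgcb'
  #28 SA[28]=22  'hgdhgcb'

SA = [0, 28, 18, 4, 2, 21, 27, 15, 7, 19, 9, 16, 5, 13, 24, 17, 8, 1, 6, 11, 26, 14, 12, 23, 3, 20, 10, 25, 22]
[i] adj suffixes → lcp
  [1] 0/28 → 0 ('')
  [2] 28/18 → 1 ('b')
  [3] 18/4 → 1 ('b')
  [4] 4/2 → 1 ('b')
  [5] 2/21 → 2 ('bh')
  [6] 21/27 → 0 ('')
  [7] 27/15 → 1 ('c')
  [8] 15/7 → 1 ('c')
  [9] 7/19 → 1 ('c')
  [10] 19/9 → 2 ('ch')
  [11] 9/16 → 0 ('')
  [12] 16/5 → 1 ('d')
  [13] 5/13 → 1 ('d')
  [14] 13/24 → 1 ('d')
  [15] 24/17 → 0 ('')
  [16] 17/8 → 1 ('e')
  [17] 8/1 → 0 ('')
  [18] 1/6 → 1 ('f')
  [19] 6/11 → 1 ('f')
  [20] 11/26 → 0 ('')
  [21] 26/14 → 2 ('gc')
  [22] 14/12 → 1 ('g')
  [23] 12/23 → 2 ('gd')
  [24] 23/3 → 0 ('')
  [25] 3/20 → 2 ('hb')
  [26] 20/10 → 1 ('h')
  [27] 10/25 → 1 ('h')
  [28] 25/22 → 2 ('hg')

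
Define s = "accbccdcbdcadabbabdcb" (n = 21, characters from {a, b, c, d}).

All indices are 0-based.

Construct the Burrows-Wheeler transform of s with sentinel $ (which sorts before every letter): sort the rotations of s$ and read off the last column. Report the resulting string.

bdb$ccbaccaddcdabcabbc

rank  rotation                last
    0  $accbccdcbdcadabbabdcb  b
    1  abbabdcb$accbccdcbdcad  d
    2  abdcb$accbccdcbdcadabb  b
    3  accbccdcbdcadabbabdcb$  $
    4  adabbabdcb$accbccdcbdc  c
    5  b$accbccdcbdcadabbabdc  c
    6  babdcb$accbccdcbdcadab  b
    7  bbabdcb$accbccdcbdcada  a
    8  bccdcbdcadabbabdcb$acc  c
    9  bdcadabbabdcb$accbccdc  c
   10  bdcb$accbccdcbdcadabba  a
   11  cadabbabdcb$accbccdcbd  d
   12  cb$accbccdcbdcadabbabd  d
   13  cbccdcbdcadabbabdcb$ac  c
   14  cbdcadabbabdcb$accbccd  d
   15  ccbccdcbdcadabbabdcb$a  a
   16  ccdcbdcadabbabdcb$accb  b
   17  cdcbdcadabbabdcb$accbc  c
   18  dabbabdcb$accbccdcbdca  a
   19  dcadabbabdcb$accbccdcb  b
   20  dcb$accbccdcbdcadabbab  b
   21  dcbdcadabbabdcb$accbcc  c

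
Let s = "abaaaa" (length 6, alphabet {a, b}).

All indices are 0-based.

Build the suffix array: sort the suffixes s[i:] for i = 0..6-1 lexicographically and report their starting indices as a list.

rank→(start, suffix):
  0 → (5, 'a')
  1 → (4, 'aa')
  2 → (3, 'aaa')
  3 → (2, 'aaaa')
  4 → (0, 'abaaaa')
  5 → (1, 'baaaa')

[5, 4, 3, 2, 0, 1]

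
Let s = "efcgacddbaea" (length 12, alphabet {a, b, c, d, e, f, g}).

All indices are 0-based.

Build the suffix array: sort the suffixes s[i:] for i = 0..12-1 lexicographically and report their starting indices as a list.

rank→(start, suffix):
  0 → (11, 'a')
  1 → (4, 'acddbaea')
  2 → (9, 'aea')
  3 → (8, 'baea')
  4 → (5, 'cddbaea')
  5 → (2, 'cgacddbaea')
  6 → (7, 'dbaea')
  7 → (6, 'ddbaea')
  8 → (10, 'ea')
  9 → (0, 'efcgacddbaea')
  10 → (1, 'fcgacddbaea')
  11 → (3, 'gacddbaea')

[11, 4, 9, 8, 5, 2, 7, 6, 10, 0, 1, 3]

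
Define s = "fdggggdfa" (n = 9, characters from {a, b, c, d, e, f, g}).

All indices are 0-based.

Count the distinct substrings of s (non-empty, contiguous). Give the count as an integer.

rank→(start, suffix):
  0 → (8, 'a')
  1 → (6, 'dfa')
  2 → (1, 'dggggdfa')
  3 → (7, 'fa')
  4 → (0, 'fdggggdfa')
  5 → (5, 'gdfa')
  6 → (4, 'ggdfa')
  7 → (3, 'gggdfa')
  8 → (2, 'ggggdfa')

SA = [8, 6, 1, 7, 0, 5, 4, 3, 2]
[i] adj suffixes → lcp
  [1] 8/6 → 0 ('')
  [2] 6/1 → 1 ('d')
  [3] 1/7 → 0 ('')
  [4] 7/0 → 1 ('f')
  [5] 0/5 → 0 ('')
  [6] 5/4 → 1 ('g')
  [7] 4/3 → 2 ('gg')
  [8] 3/2 → 3 ('ggg')

n(n+1)/2 = 9·10/2 = 45
Σ LCP = 0 + 0 + 1 + 0 + 1 + 0 + 1 + 2 + 3 = 8
distinct = 45 − 8 = 37

37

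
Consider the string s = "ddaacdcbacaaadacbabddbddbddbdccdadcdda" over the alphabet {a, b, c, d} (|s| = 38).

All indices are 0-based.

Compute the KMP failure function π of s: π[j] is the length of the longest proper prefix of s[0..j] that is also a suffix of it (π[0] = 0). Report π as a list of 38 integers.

π[0] = 0
j=1 s[j]='d': π[1]=1 (border 'd')
j=2 s[j]='a': k: 1→0; π[2]=0 (border '')
j=3 s[j]='a': π[3]=0 (border '')
j=4 s[j]='c': π[4]=0 (border '')
j=5 s[j]='d': π[5]=1 (border 'd')
j=6 s[j]='c': k: 1→0; π[6]=0 (border '')
j=7 s[j]='b': π[7]=0 (border '')
j=8 s[j]='a': π[8]=0 (border '')
j=9 s[j]='c': π[9]=0 (border '')
j=10 s[j]='a': π[10]=0 (border '')
j=11 s[j]='a': π[11]=0 (border '')
j=12 s[j]='a': π[12]=0 (border '')
j=13 s[j]='d': π[13]=1 (border 'd')
j=14 s[j]='a': k: 1→0; π[14]=0 (border '')
j=15 s[j]='c': π[15]=0 (border '')
j=16 s[j]='b': π[16]=0 (border '')
j=17 s[j]='a': π[17]=0 (border '')
j=18 s[j]='b': π[18]=0 (border '')
j=19 s[j]='d': π[19]=1 (border 'd')
j=20 s[j]='d': π[20]=2 (border 'dd')
j=21 s[j]='b': k: 2→1→0; π[21]=0 (border '')
j=22 s[j]='d': π[22]=1 (border 'd')
j=23 s[j]='d': π[23]=2 (border 'dd')
j=24 s[j]='b': k: 2→1→0; π[24]=0 (border '')
j=25 s[j]='d': π[25]=1 (border 'd')
j=26 s[j]='d': π[26]=2 (border 'dd')
j=27 s[j]='b': k: 2→1→0; π[27]=0 (border '')
j=28 s[j]='d': π[28]=1 (border 'd')
j=29 s[j]='c': k: 1→0; π[29]=0 (border '')
j=30 s[j]='c': π[30]=0 (border '')
j=31 s[j]='d': π[31]=1 (border 'd')
j=32 s[j]='a': k: 1→0; π[32]=0 (border '')
j=33 s[j]='d': π[33]=1 (border 'd')
j=34 s[j]='c': k: 1→0; π[34]=0 (border '')
j=35 s[j]='d': π[35]=1 (border 'd')
j=36 s[j]='d': π[36]=2 (border 'dd')
j=37 s[j]='a': π[37]=3 (border 'dda')

[0, 1, 0, 0, 0, 1, 0, 0, 0, 0, 0, 0, 0, 1, 0, 0, 0, 0, 0, 1, 2, 0, 1, 2, 0, 1, 2, 0, 1, 0, 0, 1, 0, 1, 0, 1, 2, 3]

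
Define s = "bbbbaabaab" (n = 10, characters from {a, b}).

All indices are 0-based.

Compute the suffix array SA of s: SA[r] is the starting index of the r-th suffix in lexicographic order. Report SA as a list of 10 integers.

rank→(start, suffix):
  0 → (7, 'aab')
  1 → (4, 'aabaab')
  2 → (8, 'ab')
  3 → (5, 'abaab')
  4 → (9, 'b')
  5 → (6, 'baab')
  6 → (3, 'baabaab')
  7 → (2, 'bbaabaab')
  8 → (1, 'bbbaabaab')
  9 → (0, 'bbbbaabaab')

[7, 4, 8, 5, 9, 6, 3, 2, 1, 0]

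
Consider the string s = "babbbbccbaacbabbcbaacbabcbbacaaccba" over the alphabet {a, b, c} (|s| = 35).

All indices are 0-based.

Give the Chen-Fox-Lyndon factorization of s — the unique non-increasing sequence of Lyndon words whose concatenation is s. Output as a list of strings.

["b", "abbbbccb", "aacbabbcbaacbabcbbacaaccb", "a"]

emit factor 1: 'b' (i=0, period=1)
emit factor 2: 'abbbbccb' (i=1, period=8)
emit factor 3: 'aacbabbcbaacbabcbbacaaccb' (i=9, period=25)
emit factor 4: 'a' (i=34, period=1)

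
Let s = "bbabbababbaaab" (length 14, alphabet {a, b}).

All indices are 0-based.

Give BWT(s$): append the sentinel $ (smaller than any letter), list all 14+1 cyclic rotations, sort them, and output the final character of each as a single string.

bbaabbbabbabaa$

rank  rotation         last
    0  $bbabbababbaaab  b
    1  aaab$bbabbababb  b
    2  aab$bbabbababba  a
    3  ab$bbabbababbaa  a
    4  ababbaaab$bbabb  b
    5  abbaaab$bbabbab  b
    6  abbababbaaab$bb  b
    7  b$bbabbababbaaa  a
    8  baaab$bbabbabab  b
    9  bababbaaab$bbab  b
   10  babbaaab$bbabba  a
   11  babbababbaaab$b  b
   12  bbaaab$bbabbaba  a
   13  bbababbaaab$bba  a
   14  bbabbababbaaab$  $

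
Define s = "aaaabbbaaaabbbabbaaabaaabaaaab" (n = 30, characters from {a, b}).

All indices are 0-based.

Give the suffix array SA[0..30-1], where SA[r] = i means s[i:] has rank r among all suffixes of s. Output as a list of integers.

[25, 0, 7, 26, 21, 17, 1, 8, 27, 22, 18, 2, 9, 28, 23, 19, 14, 3, 10, 29, 24, 6, 20, 16, 13, 5, 15, 12, 4, 11]

rank→(start, suffix):
  0 → (25, 'aaaab')
  1 → (0, 'aaaabbbaaaabbbabbaaabaaabaaaab')
  2 → (7, 'aaaabbbabbaaabaaabaaaab')
  3 → (26, 'aaab')
  4 → (21, 'aaabaaaab')
  5 → (17, 'aaabaaabaaaab')
  6 → (1, 'aaabbbaaaabbbabbaaabaaabaaaab')
  7 → (8, 'aaabbbabbaaabaaabaaaab')
  8 → (27, 'aab')
  9 → (22, 'aabaaaab')
  10 → (18, 'aabaaabaaaab')
  11 → (2, 'aabbbaaaabbbabbaaabaaabaaaab')
  12 → (9, 'aabbbabbaaabaaabaaaab')
  13 → (28, 'ab')
  14 → (23, 'abaaaab')
  15 → (19, 'abaaabaaaab')
  16 → (14, 'abbaaabaaabaaaab')
  17 → (3, 'abbbaaaabbbabbaaabaaabaaaab')
  18 → (10, 'abbbabbaaabaaabaaaab')
  19 → (29, 'b')
  20 → (24, 'baaaab')
  21 → (6, 'baaaabbbabbaaabaaabaaaab')
  22 → (20, 'baaabaaaab')
  23 → (16, 'baaabaaabaaaab')
  24 → (13, 'babbaaabaaabaaaab')
  25 → (5, 'bbaaaabbbabbaaabaaabaaaab')
  26 → (15, 'bbaaabaaabaaaab')
  27 → (12, 'bbabbaaabaaabaaaab')
  28 → (4, 'bbbaaaabbbabbaaabaaabaaaab')
  29 → (11, 'bbbabbaaabaaabaaaab')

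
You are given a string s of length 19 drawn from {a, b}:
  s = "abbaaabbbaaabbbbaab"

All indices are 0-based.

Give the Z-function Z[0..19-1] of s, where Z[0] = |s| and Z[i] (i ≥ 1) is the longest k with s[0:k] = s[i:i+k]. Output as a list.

Z[0]=19
i=1: i≥r, start 0; Z[1]=0
i=2: i≥r, start 0; Z[2]=0
i=3: i≥r, start 0; Z[3]=1 grow→box=[3,4)
i=4: i≥r, start 0; Z[4]=1 grow→box=[4,5)
i=5: i≥r, start 0; Z[5]=3 grow→box=[5,8)
i=6: min(r-i=2, Z[1]=0)=0; Z[6]=0
i=7: min(r-i=1, Z[2]=0)=0; Z[7]=0
i=8: i≥r, start 0; Z[8]=0
i=9: i≥r, start 0; Z[9]=1 grow→box=[9,10)
i=10: i≥r, start 0; Z[10]=1 grow→box=[10,11)
i=11: i≥r, start 0; Z[11]=3 grow→box=[11,14)
i=12: min(r-i=2, Z[1]=0)=0; Z[12]=0
i=13: min(r-i=1, Z[2]=0)=0; Z[13]=0
i=14: i≥r, start 0; Z[14]=0
i=15: i≥r, start 0; Z[15]=0
i=16: i≥r, start 0; Z[16]=1 grow→box=[16,17)
i=17: i≥r, start 0; Z[17]=2 grow→box=[17,19)
i=18: min(r-i=1, Z[1]=0)=0; Z[18]=0

[19, 0, 0, 1, 1, 3, 0, 0, 0, 1, 1, 3, 0, 0, 0, 0, 1, 2, 0]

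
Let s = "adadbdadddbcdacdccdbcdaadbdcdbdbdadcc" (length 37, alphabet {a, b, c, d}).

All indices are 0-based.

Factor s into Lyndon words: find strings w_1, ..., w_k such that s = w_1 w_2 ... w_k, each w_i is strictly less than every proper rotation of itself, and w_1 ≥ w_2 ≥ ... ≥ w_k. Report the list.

["adadbdadddbcd", "acdccdbcd", "aadbdcdbdbdadcc"]

emit factor 1: 'adadbdadddbcd' (i=0, period=13)
emit factor 2: 'acdccdbcd' (i=13, period=9)
emit factor 3: 'aadbdcdbdbdadcc' (i=22, period=15)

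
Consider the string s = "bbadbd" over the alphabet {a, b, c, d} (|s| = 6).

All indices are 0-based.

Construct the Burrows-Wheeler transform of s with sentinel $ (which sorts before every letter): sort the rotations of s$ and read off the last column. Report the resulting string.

rank  rotation last
    0  $bbadbd  d
    1  adbd$bb  b
    2  badbd$b  b
    3  bbadbd$  $
    4  bd$bbad  d
    5  d$bbadb  b
    6  dbd$bba  a

dbb$dba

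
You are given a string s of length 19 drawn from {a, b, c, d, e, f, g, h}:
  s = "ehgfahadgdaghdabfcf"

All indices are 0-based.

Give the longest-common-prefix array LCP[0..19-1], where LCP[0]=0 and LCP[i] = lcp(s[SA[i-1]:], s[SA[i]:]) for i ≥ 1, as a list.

rank | idx | suffix
   0 |  14 | abfcf
   1 |   6 | adgdaghdabfcf
   2 |  10 | aghdabfcf
   3 |   4 | ahadgdaghdabfcf
   4 |  15 | bfcf
   5 |  17 | cf
   6 |  13 | dabfcf
   7 |   9 | daghdabfcf
   8 |   7 | dgdaghdabfcf
   9 |   0 | ehgfahadgdaghdabfcf
  10 |  18 | f
  11 |   3 | fahadgdaghdabfcf
  12 |  16 | fcf
  13 |   8 | gdaghdabfcf
  14 |   2 | gfahadgdaghdabfcf
  15 |  11 | ghdabfcf
  16 |   5 | hadgdaghdabfcf
  17 |  12 | hdabfcf
  18 |   1 | hgfahadgdaghdabfcf

SA = [14, 6, 10, 4, 15, 17, 13, 9, 7, 0, 18, 3, 16, 8, 2, 11, 5, 12, 1]
i: (SA[i-1],SA[i]) lcp shared
  1: (14,6) 1 'a'
  2: (6,10) 1 'a'
  3: (10,4) 1 'a'
  4: (4,15) 0 ''
  5: (15,17) 0 ''
  6: (17,13) 0 ''
  7: (13,9) 2 'da'
  8: (9,7) 1 'd'
  9: (7,0) 0 ''
  10: (0,18) 0 ''
  11: (18,3) 1 'f'
  12: (3,16) 1 'f'
  13: (16,8) 0 ''
  14: (8,2) 1 'g'
  15: (2,11) 1 'g'
  16: (11,5) 0 ''
  17: (5,12) 1 'h'
  18: (12,1) 1 'h'

[0, 1, 1, 1, 0, 0, 0, 2, 1, 0, 0, 1, 1, 0, 1, 1, 0, 1, 1]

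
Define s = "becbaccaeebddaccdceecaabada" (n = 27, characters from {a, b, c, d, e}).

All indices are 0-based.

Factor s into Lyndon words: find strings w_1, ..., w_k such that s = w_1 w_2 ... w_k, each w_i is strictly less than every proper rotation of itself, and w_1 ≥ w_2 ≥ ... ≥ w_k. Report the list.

["bec", "b", "accaeebddaccdceec", "aabad", "a"]

emit factor 1: 'bec' (i=0, period=3)
emit factor 2: 'b' (i=3, period=1)
emit factor 3: 'accaeebddaccdceec' (i=4, period=17)
emit factor 4: 'aabad' (i=21, period=5)
emit factor 5: 'a' (i=26, period=1)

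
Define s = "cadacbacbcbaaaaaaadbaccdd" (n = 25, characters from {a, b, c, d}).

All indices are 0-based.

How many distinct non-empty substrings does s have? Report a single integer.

rank | idx | suffix
   0 |  11 | aaaaaaadbaccdd
   1 |  12 | aaaaaadbaccdd
   2 |  13 | aaaaadbaccdd
   3 |  14 | aaaadbaccdd
   4 |  15 | aaadbaccdd
   5 |  16 | aadbaccdd
   6 |   3 | acbacbcbaaaaaaadbaccdd
   7 |   6 | acbcbaaaaaaadbaccdd
   8 |  20 | accdd
   9 |   1 | adacbacbcbaaaaaaadbaccdd
  10 |  17 | adbaccdd
  11 |  10 | baaaaaaadbaccdd
  12 |   5 | bacbcbaaaaaaadbaccdd
  13 |  19 | baccdd
  14 |   8 | bcbaaaaaaadbaccdd
  15 |   0 | cadacbacbcbaaaaaaadbaccdd
  16 |   9 | cbaaaaaaadbaccdd
  17 |   4 | cbacbcbaaaaaaadbaccdd
  18 |   7 | cbcbaaaaaaadbaccdd
  19 |  21 | ccdd
  20 |  22 | cdd
  21 |  24 | d
  22 |   2 | dacbacbcbaaaaaaadbaccdd
  23 |  18 | dbaccdd
  24 |  23 | dd

SA = [11, 12, 13, 14, 15, 16, 3, 6, 20, 1, 17, 10, 5, 19, 8, 0, 9, 4, 7, 21, 22, 24, 2, 18, 23]
rank  pair      lcp
   1  s[11:],s[12:]  6  'aaaaaa'
   2  s[12:],s[13:]  5  'aaaaa'
   3  s[13:],s[14:]  4  'aaaa'
   4  s[14:],s[15:]  3  'aaa'
   5  s[15:],s[16:]  2  'aa'
   6  s[16:],s[3:]  1  'a'
   7  s[3:],s[6:]  3  'acb'
   8  s[6:],s[20:]  2  'ac'
   9  s[20:],s[1:]  1  'a'
  10  s[1:],s[17:]  2  'ad'
  11  s[17:],s[10:]  0  ''
  12  s[10:],s[5:]  2  'ba'
  13  s[5:],s[19:]  3  'bac'
  14  s[19:],s[8:]  1  'b'
  15  s[8:],s[0:]  0  ''
  16  s[0:],s[9:]  1  'c'
  17  s[9:],s[4:]  3  'cba'
  18  s[4:],s[7:]  2  'cb'
  19  s[7:],s[21:]  1  'c'
  20  s[21:],s[22:]  1  'c'
  21  s[22:],s[24:]  0  ''
  22  s[24:],s[2:]  1  'd'
  23  s[2:],s[18:]  1  'd'
  24  s[18:],s[23:]  1  'd'

n(n+1)/2 = 25·26/2 = 325
Σ LCP = 0 + 6 + 5 + 4 + 3 + 2 + 1 + 3 + 2 + 1 + 2 + 0 + 2 + 3 + 1 + 0 + 1 + 3 + 2 + 1 + 1 + 0 + 1 + 1 + 1 = 46
distinct = 325 − 46 = 279

279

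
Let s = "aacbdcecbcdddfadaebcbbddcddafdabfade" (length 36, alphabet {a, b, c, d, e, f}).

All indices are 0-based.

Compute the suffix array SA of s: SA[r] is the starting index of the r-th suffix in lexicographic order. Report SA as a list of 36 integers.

[0, 30, 1, 14, 33, 16, 27, 20, 18, 8, 3, 21, 31, 19, 7, 2, 24, 9, 5, 29, 15, 26, 23, 4, 25, 22, 10, 11, 34, 12, 35, 17, 6, 13, 32, 28]

rank→(start, suffix):
  0 → (0, 'aacbdcecbcdddfadaebcbbddcddafdabfade')
  1 → (30, 'abfade')
  2 → (1, 'acbdcecbcdddfadaebcbbddcddafdabfade')
  3 → (14, 'adaebcbbddcddafdabfade')
  4 → (33, 'ade')
  5 → (16, 'aebcbbddcddafdabfade')
  6 → (27, 'afdabfade')
  7 → (20, 'bbddcddafdabfade')
  8 → (18, 'bcbbddcddafdabfade')
  9 → (8, 'bcdddfadaebcbbddcddafdabfade')
  10 → (3, 'bdcecbcdddfadaebcbbddcddafdabfade')
  11 → (21, 'bddcddafdabfade')
  12 → (31, 'bfade')
  13 → (19, 'cbbddcddafdabfade')
  14 → (7, 'cbcdddfadaebcbbddcddafdabfade')
  15 → (2, 'cbdcecbcdddfadaebcbbddcddafdabfade')
  16 → (24, 'cddafdabfade')
  17 → (9, 'cdddfadaebcbbddcddafdabfade')
  18 → (5, 'cecbcdddfadaebcbbddcddafdabfade')
  19 → (29, 'dabfade')
  20 → (15, 'daebcbbddcddafdabfade')
  21 → (26, 'dafdabfade')
  22 → (23, 'dcddafdabfade')
  23 → (4, 'dcecbcdddfadaebcbbddcddafdabfade')
  24 → (25, 'ddafdabfade')
  25 → (22, 'ddcddafdabfade')
  26 → (10, 'dddfadaebcbbddcddafdabfade')
  27 → (11, 'ddfadaebcbbddcddafdabfade')
  28 → (34, 'de')
  29 → (12, 'dfadaebcbbddcddafdabfade')
  30 → (35, 'e')
  31 → (17, 'ebcbbddcddafdabfade')
  32 → (6, 'ecbcdddfadaebcbbddcddafdabfade')
  33 → (13, 'fadaebcbbddcddafdabfade')
  34 → (32, 'fade')
  35 → (28, 'fdabfade')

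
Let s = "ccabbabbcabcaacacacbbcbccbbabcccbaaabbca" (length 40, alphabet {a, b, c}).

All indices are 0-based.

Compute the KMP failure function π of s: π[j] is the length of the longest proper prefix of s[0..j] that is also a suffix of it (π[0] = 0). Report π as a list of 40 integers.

[0, 1, 0, 0, 0, 0, 0, 0, 1, 0, 0, 1, 0, 0, 1, 0, 1, 0, 1, 0, 0, 1, 0, 1, 2, 0, 0, 0, 0, 1, 2, 2, 0, 0, 0, 0, 0, 0, 1, 0]

π[0] = 0
j=1 s[j]='c': π[1]=1 (border 'c')
j=2 s[j]='a': k: 1→0; π[2]=0 (border '')
j=3 s[j]='b': π[3]=0 (border '')
j=4 s[j]='b': π[4]=0 (border '')
j=5 s[j]='a': π[5]=0 (border '')
j=6 s[j]='b': π[6]=0 (border '')
j=7 s[j]='b': π[7]=0 (border '')
j=8 s[j]='c': π[8]=1 (border 'c')
j=9 s[j]='a': k: 1→0; π[9]=0 (border '')
j=10 s[j]='b': π[10]=0 (border '')
j=11 s[j]='c': π[11]=1 (border 'c')
j=12 s[j]='a': k: 1→0; π[12]=0 (border '')
j=13 s[j]='a': π[13]=0 (border '')
j=14 s[j]='c': π[14]=1 (border 'c')
j=15 s[j]='a': k: 1→0; π[15]=0 (border '')
j=16 s[j]='c': π[16]=1 (border 'c')
j=17 s[j]='a': k: 1→0; π[17]=0 (border '')
j=18 s[j]='c': π[18]=1 (border 'c')
j=19 s[j]='b': k: 1→0; π[19]=0 (border '')
j=20 s[j]='b': π[20]=0 (border '')
j=21 s[j]='c': π[21]=1 (border 'c')
j=22 s[j]='b': k: 1→0; π[22]=0 (border '')
j=23 s[j]='c': π[23]=1 (border 'c')
j=24 s[j]='c': π[24]=2 (border 'cc')
j=25 s[j]='b': k: 2→1→0; π[25]=0 (border '')
j=26 s[j]='b': π[26]=0 (border '')
j=27 s[j]='a': π[27]=0 (border '')
j=28 s[j]='b': π[28]=0 (border '')
j=29 s[j]='c': π[29]=1 (border 'c')
j=30 s[j]='c': π[30]=2 (border 'cc')
j=31 s[j]='c': k: 2→1; π[31]=2 (border 'cc')
j=32 s[j]='b': k: 2→1→0; π[32]=0 (border '')
j=33 s[j]='a': π[33]=0 (border '')
j=34 s[j]='a': π[34]=0 (border '')
j=35 s[j]='a': π[35]=0 (border '')
j=36 s[j]='b': π[36]=0 (border '')
j=37 s[j]='b': π[37]=0 (border '')
j=38 s[j]='c': π[38]=1 (border 'c')
j=39 s[j]='a': k: 1→0; π[39]=0 (border '')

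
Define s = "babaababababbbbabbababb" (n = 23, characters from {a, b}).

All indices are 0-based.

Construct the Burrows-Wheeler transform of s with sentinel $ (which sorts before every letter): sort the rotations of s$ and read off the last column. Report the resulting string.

rank  rotation                  last
    0  $babaababababbbbabbababb  b
    1  aababababbbbabbababb$bab  b
    2  abaababababbbbabbababb$b  b
    3  ababababbbbabbababb$baba  a
    4  abababbbbabbababb$babaab  b
    5  ababb$babaababababbbbabb  b
    6  ababbbbabbababb$babaabab  b
    7  abb$babaababababbbbabbab  b
    8  abbababb$babaababababbbb  b
    9  abbbbabbababb$babaababab  b
   10  b$babaababababbbbabbabab  b
   11  baababababbbbabbababb$ba  a
   12  babaababababbbbabbababb$  $
   13  babababbbbabbababb$babaa  a
   14  bababb$babaababababbbbab  b
   15  bababbbbabbababb$babaaba  a
   16  babb$babaababababbbbabba  a
   17  babbababb$babaababababbb  b
   18  babbbbabbababb$babaababa  a
   19  bb$babaababababbbbabbaba  a
   20  bbababb$babaababababbbba  a
   21  bbabbababb$babaababababb  b
   22  bbbabbababb$babaabababab  b
   23  bbbbabbababb$babaabababa  a

bbbabbbbbbba$abaabaaabba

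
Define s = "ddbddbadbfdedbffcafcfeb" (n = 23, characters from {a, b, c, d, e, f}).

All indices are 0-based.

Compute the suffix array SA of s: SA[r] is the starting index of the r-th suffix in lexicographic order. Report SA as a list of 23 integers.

[6, 17, 22, 5, 2, 8, 13, 16, 19, 4, 1, 7, 12, 3, 0, 10, 21, 11, 15, 18, 9, 20, 14]

rank | idx | suffix
   0 |   6 | adbfdedbffcafcfeb
   1 |  17 | afcfeb
   2 |  22 | b
   3 |   5 | badbfdedbffcafcfeb
   4 |   2 | bddbadbfdedbffcafcfeb
   5 |   8 | bfdedbffcafcfeb
   6 |  13 | bffcafcfeb
   7 |  16 | cafcfeb
   8 |  19 | cfeb
   9 |   4 | dbadbfdedbffcafcfeb
  10 |   1 | dbddbadbfdedbffcafcfeb
  11 |   7 | dbfdedbffcafcfeb
  12 |  12 | dbffcafcfeb
  13 |   3 | ddbadbfdedbffcafcfeb
  14 |   0 | ddbddbadbfdedbffcafcfeb
  15 |  10 | dedbffcafcfeb
  16 |  21 | eb
  17 |  11 | edbffcafcfeb
  18 |  15 | fcafcfeb
  19 |  18 | fcfeb
  20 |   9 | fdedbffcafcfeb
  21 |  20 | feb
  22 |  14 | ffcafcfeb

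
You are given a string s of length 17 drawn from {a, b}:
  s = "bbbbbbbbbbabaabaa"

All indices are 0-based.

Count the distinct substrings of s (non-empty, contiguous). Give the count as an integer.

95

rank→(start, suffix):
  0 → (16, 'a')
  1 → (15, 'aa')
  2 → (12, 'aabaa')
  3 → (13, 'abaa')
  4 → (10, 'abaabaa')
  5 → (14, 'baa')
  6 → (11, 'baabaa')
  7 → (9, 'babaabaa')
  8 → (8, 'bbabaabaa')
  9 → (7, 'bbbabaabaa')
  10 → (6, 'bbbbabaabaa')
  11 → (5, 'bbbbbabaabaa')
  12 → (4, 'bbbbbbabaabaa')
  13 → (3, 'bbbbbbbabaabaa')
  14 → (2, 'bbbbbbbbabaabaa')
  15 → (1, 'bbbbbbbbbabaabaa')
  16 → (0, 'bbbbbbbbbbabaabaa')

SA = [16, 15, 12, 13, 10, 14, 11, 9, 8, 7, 6, 5, 4, 3, 2, 1, 0]
[i] adj suffixes → lcp
  [1] 16/15 → 1 ('a')
  [2] 15/12 → 2 ('aa')
  [3] 12/13 → 1 ('a')
  [4] 13/10 → 4 ('abaa')
  [5] 10/14 → 0 ('')
  [6] 14/11 → 3 ('baa')
  [7] 11/9 → 2 ('ba')
  [8] 9/8 → 1 ('b')
  [9] 8/7 → 2 ('bb')
  [10] 7/6 → 3 ('bbb')
  [11] 6/5 → 4 ('bbbb')
  [12] 5/4 → 5 ('bbbbb')
  [13] 4/3 → 6 ('bbbbbb')
  [14] 3/2 → 7 ('bbbbbbb')
  [15] 2/1 → 8 ('bbbbbbbb')
  [16] 1/0 → 9 ('bbbbbbbbb')

n(n+1)/2 = 17·18/2 = 153
Σ LCP = 0 + 1 + 2 + 1 + 4 + 0 + 3 + 2 + 1 + 2 + 3 + 4 + 5 + 6 + 7 + 8 + 9 = 58
distinct = 153 − 58 = 95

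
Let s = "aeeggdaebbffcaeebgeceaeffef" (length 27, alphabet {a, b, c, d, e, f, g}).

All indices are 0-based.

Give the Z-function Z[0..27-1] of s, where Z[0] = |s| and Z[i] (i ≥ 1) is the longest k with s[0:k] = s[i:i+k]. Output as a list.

[27, 0, 0, 0, 0, 0, 2, 0, 0, 0, 0, 0, 0, 3, 0, 0, 0, 0, 0, 0, 0, 2, 0, 0, 0, 0, 0]

Z[0]=27
i=1: outside box; Z[1]=0
i=2: outside box; Z[2]=0
i=3: outside box; Z[3]=0
i=4: outside box; Z[4]=0
i=5: outside box; Z[5]=0
i=6: outside box; Z[6]=2 extend→box=[6,8)
i=7: min(r-i=1, Z[1]=0)=0; Z[7]=0
i=8: outside box; Z[8]=0
i=9: outside box; Z[9]=0
i=10: outside box; Z[10]=0
i=11: outside box; Z[11]=0
i=12: outside box; Z[12]=0
i=13: outside box; Z[13]=3 extend→box=[13,16)
i=14: min(r-i=2, Z[1]=0)=0; Z[14]=0
i=15: min(r-i=1, Z[2]=0)=0; Z[15]=0
i=16: outside box; Z[16]=0
i=17: outside box; Z[17]=0
i=18: outside box; Z[18]=0
i=19: outside box; Z[19]=0
i=20: outside box; Z[20]=0
i=21: outside box; Z[21]=2 extend→box=[21,23)
i=22: min(r-i=1, Z[1]=0)=0; Z[22]=0
i=23: outside box; Z[23]=0
i=24: outside box; Z[24]=0
i=25: outside box; Z[25]=0
i=26: outside box; Z[26]=0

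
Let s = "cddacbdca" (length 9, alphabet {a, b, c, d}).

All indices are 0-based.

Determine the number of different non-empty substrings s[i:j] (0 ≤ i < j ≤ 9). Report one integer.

rank→(start, suffix):
  0 → (8, 'a')
  1 → (3, 'acbdca')
  2 → (5, 'bdca')
  3 → (7, 'ca')
  4 → (4, 'cbdca')
  5 → (0, 'cddacbdca')
  6 → (2, 'dacbdca')
  7 → (6, 'dca')
  8 → (1, 'ddacbdca')

SA = [8, 3, 5, 7, 4, 0, 2, 6, 1]
rank  pair      lcp
   1  s[8:],s[3:]  1  'a'
   2  s[3:],s[5:]  0  ''
   3  s[5:],s[7:]  0  ''
   4  s[7:],s[4:]  1  'c'
   5  s[4:],s[0:]  1  'c'
   6  s[0:],s[2:]  0  ''
   7  s[2:],s[6:]  1  'd'
   8  s[6:],s[1:]  1  'd'

n(n+1)/2 = 9·10/2 = 45
Σ LCP = 0 + 1 + 0 + 0 + 1 + 1 + 0 + 1 + 1 = 5
distinct = 45 − 5 = 40

40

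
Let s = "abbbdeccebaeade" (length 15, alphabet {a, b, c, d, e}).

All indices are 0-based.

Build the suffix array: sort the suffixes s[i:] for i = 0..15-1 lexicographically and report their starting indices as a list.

[0, 12, 10, 9, 1, 2, 3, 6, 7, 13, 4, 14, 11, 8, 5]

rank | idx | suffix
   0 |   0 | abbbdeccebaeade
   1 |  12 | ade
   2 |  10 | aeade
   3 |   9 | baeade
   4 |   1 | bbbdeccebaeade
   5 |   2 | bbdeccebaeade
   6 |   3 | bdeccebaeade
   7 |   6 | ccebaeade
   8 |   7 | cebaeade
   9 |  13 | de
  10 |   4 | deccebaeade
  11 |  14 | e
  12 |  11 | eade
  13 |   8 | ebaeade
  14 |   5 | eccebaeade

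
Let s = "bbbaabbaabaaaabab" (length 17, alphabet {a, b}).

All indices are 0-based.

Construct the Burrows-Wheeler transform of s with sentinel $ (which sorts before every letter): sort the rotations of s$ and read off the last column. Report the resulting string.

bbababbaaaaabbaab$

rank  rotation            last
    0  $bbbaabbaabaaaabab  b
    1  aaaabab$bbbaabbaab  b
    2  aaabab$bbbaabbaaba  a
    3  aabaaaabab$bbbaabb  b
    4  aabab$bbbaabbaabaa  a
    5  aabbaabaaaabab$bbb  b
    6  ab$bbbaabbaabaaaab  b
    7  abaaaabab$bbbaabba  a
    8  abab$bbbaabbaabaaa  a
    9  abbaabaaaabab$bbba  a
   10  b$bbbaabbaabaaaaba  a
   11  baaaabab$bbbaabbaa  a
   12  baabaaaabab$bbbaab  b
   13  baabbaabaaaabab$bb  b
   14  bab$bbbaabbaabaaaa  a
   15  bbaabaaaabab$bbbaa  a
   16  bbaabbaabaaaabab$b  b
   17  bbbaabbaabaaaabab$  $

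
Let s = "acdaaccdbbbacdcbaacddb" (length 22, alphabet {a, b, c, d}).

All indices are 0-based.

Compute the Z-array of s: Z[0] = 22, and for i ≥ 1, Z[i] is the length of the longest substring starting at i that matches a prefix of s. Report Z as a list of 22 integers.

Z[0]=22
i=1: i≥r, start 0; Z[1]=0
i=2: i≥r, start 0; Z[2]=0
i=3: i≥r, start 0; Z[3]=1 extend→box=[3,4)
i=4: i≥r, start 0; Z[4]=2 extend→box=[4,6)
i=5: min(r-i=1, Z[1]=0)=0; Z[5]=0
i=6: i≥r, start 0; Z[6]=0
i=7: i≥r, start 0; Z[7]=0
i=8: i≥r, start 0; Z[8]=0
i=9: i≥r, start 0; Z[9]=0
i=10: i≥r, start 0; Z[10]=0
i=11: i≥r, start 0; Z[11]=3 extend→box=[11,14)
i=12: min(r-i=2, Z[1]=0)=0; Z[12]=0
i=13: min(r-i=1, Z[2]=0)=0; Z[13]=0
i=14: i≥r, start 0; Z[14]=0
i=15: i≥r, start 0; Z[15]=0
i=16: i≥r, start 0; Z[16]=1 extend→box=[16,17)
i=17: i≥r, start 0; Z[17]=3 extend→box=[17,20)
i=18: min(r-i=2, Z[1]=0)=0; Z[18]=0
i=19: min(r-i=1, Z[2]=0)=0; Z[19]=0
i=20: i≥r, start 0; Z[20]=0
i=21: i≥r, start 0; Z[21]=0

[22, 0, 0, 1, 2, 0, 0, 0, 0, 0, 0, 3, 0, 0, 0, 0, 1, 3, 0, 0, 0, 0]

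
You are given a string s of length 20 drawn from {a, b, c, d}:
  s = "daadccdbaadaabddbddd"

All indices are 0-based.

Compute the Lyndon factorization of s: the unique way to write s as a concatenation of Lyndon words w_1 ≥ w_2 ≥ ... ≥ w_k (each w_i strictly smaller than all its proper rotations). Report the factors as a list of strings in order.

emit factor 1: 'd' (i=0, period=1)
emit factor 2: 'aadccdb' (i=1, period=7)
emit factor 3: 'aad' (i=8, period=3)
emit factor 4: 'aabddbddd' (i=11, period=9)

["d", "aadccdb", "aad", "aabddbddd"]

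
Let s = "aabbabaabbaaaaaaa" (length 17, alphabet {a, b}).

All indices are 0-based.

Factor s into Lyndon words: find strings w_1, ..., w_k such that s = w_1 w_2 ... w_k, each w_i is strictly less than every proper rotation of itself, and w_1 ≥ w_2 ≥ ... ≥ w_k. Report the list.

emit factor 1: 'aabbab' (i=0, period=6)
emit factor 2: 'aabb' (i=6, period=4)
emit factor 3: 'a' (i=10, period=1)
emit factor 4: 'a' (i=11, period=1)
emit factor 5: 'a' (i=12, period=1)
emit factor 6: 'a' (i=13, period=1)
emit factor 7: 'a' (i=14, period=1)
emit factor 8: 'a' (i=15, period=1)
emit factor 9: 'a' (i=16, period=1)

["aabbab", "aabb", "a", "a", "a", "a", "a", "a", "a"]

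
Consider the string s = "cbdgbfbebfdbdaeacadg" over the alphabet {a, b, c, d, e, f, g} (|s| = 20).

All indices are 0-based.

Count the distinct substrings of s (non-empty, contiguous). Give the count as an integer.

194

rank→(start, suffix):
  0 → (15, 'acadg')
  1 → (17, 'adg')
  2 → (13, 'aeacadg')
  3 → (11, 'bdaeacadg')
  4 → (1, 'bdgbfbebfdbdaeacadg')
  5 → (6, 'bebfdbdaeacadg')
  6 → (4, 'bfbebfdbdaeacadg')
  7 → (8, 'bfdbdaeacadg')
  8 → (16, 'cadg')
  9 → (0, 'cbdgbfbebfdbdaeacadg')
  10 → (12, 'daeacadg')
  11 → (10, 'dbdaeacadg')
  12 → (18, 'dg')
  13 → (2, 'dgbfbebfdbdaeacadg')
  14 → (14, 'eacadg')
  15 → (7, 'ebfdbdaeacadg')
  16 → (5, 'fbebfdbdaeacadg')
  17 → (9, 'fdbdaeacadg')
  18 → (19, 'g')
  19 → (3, 'gbfbebfdbdaeacadg')

SA = [15, 17, 13, 11, 1, 6, 4, 8, 16, 0, 12, 10, 18, 2, 14, 7, 5, 9, 19, 3]
[i] adj suffixes → lcp
  [1] 15/17 → 1 ('a')
  [2] 17/13 → 1 ('a')
  [3] 13/11 → 0 ('')
  [4] 11/1 → 2 ('bd')
  [5] 1/6 → 1 ('b')
  [6] 6/4 → 1 ('b')
  [7] 4/8 → 2 ('bf')
  [8] 8/16 → 0 ('')
  [9] 16/0 → 1 ('c')
  [10] 0/12 → 0 ('')
  [11] 12/10 → 1 ('d')
  [12] 10/18 → 1 ('d')
  [13] 18/2 → 2 ('dg')
  [14] 2/14 → 0 ('')
  [15] 14/7 → 1 ('e')
  [16] 7/5 → 0 ('')
  [17] 5/9 → 1 ('f')
  [18] 9/19 → 0 ('')
  [19] 19/3 → 1 ('g')

n(n+1)/2 = 20·21/2 = 210
Σ LCP = 0 + 1 + 1 + 0 + 2 + 1 + 1 + 2 + 0 + 1 + 0 + 1 + 1 + 2 + 0 + 1 + 0 + 1 + 0 + 1 = 16
distinct = 210 − 16 = 194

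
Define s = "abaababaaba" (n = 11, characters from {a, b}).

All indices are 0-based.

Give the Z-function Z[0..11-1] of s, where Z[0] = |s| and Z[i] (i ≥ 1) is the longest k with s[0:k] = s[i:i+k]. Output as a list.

[11, 0, 1, 3, 0, 6, 0, 1, 3, 0, 1]

Z[0]=11
i=1: i≥r, start 0; Z[1]=0
i=2: i≥r, start 0; Z[2]=1 extend→box=[2,3)
i=3: i≥r, start 0; Z[3]=3 extend→box=[3,6)
i=4: min(r-i=2, Z[1]=0)=0; Z[4]=0
i=5: min(r-i=1, Z[2]=1)=1; Z[5]=6 extend→box=[5,11)
i=6: min(r-i=5, Z[1]=0)=0; Z[6]=0
i=7: min(r-i=4, Z[2]=1)=1; Z[7]=1
i=8: min(r-i=3, Z[3]=3)=3; Z[8]=3
i=9: min(r-i=2, Z[4]=0)=0; Z[9]=0
i=10: min(r-i=1, Z[5]=6)=1; Z[10]=1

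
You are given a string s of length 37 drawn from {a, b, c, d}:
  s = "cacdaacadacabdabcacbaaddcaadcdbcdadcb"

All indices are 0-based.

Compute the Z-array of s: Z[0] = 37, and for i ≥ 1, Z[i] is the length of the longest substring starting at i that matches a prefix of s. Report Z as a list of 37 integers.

[37, 0, 1, 0, 0, 0, 2, 0, 0, 0, 2, 0, 0, 0, 0, 0, 3, 0, 1, 0, 0, 0, 0, 0, 2, 0, 0, 0, 1, 0, 0, 1, 0, 0, 0, 1, 0]

Z[0]=37
i=1: outside box; Z[1]=0
i=2: outside box; Z[2]=1 scan→box=[2,3)
i=3: outside box; Z[3]=0
i=4: outside box; Z[4]=0
i=5: outside box; Z[5]=0
i=6: outside box; Z[6]=2 scan→box=[6,8)
i=7: min(r-i=1, Z[1]=0)=0; Z[7]=0
i=8: outside box; Z[8]=0
i=9: outside box; Z[9]=0
i=10: outside box; Z[10]=2 scan→box=[10,12)
i=11: min(r-i=1, Z[1]=0)=0; Z[11]=0
i=12: outside box; Z[12]=0
i=13: outside box; Z[13]=0
i=14: outside box; Z[14]=0
i=15: outside box; Z[15]=0
i=16: outside box; Z[16]=3 scan→box=[16,19)
i=17: min(r-i=2, Z[1]=0)=0; Z[17]=0
i=18: min(r-i=1, Z[2]=1)=1; Z[18]=1
i=19: outside box; Z[19]=0
i=20: outside box; Z[20]=0
i=21: outside box; Z[21]=0
i=22: outside box; Z[22]=0
i=23: outside box; Z[23]=0
i=24: outside box; Z[24]=2 scan→box=[24,26)
i=25: min(r-i=1, Z[1]=0)=0; Z[25]=0
i=26: outside box; Z[26]=0
i=27: outside box; Z[27]=0
i=28: outside box; Z[28]=1 scan→box=[28,29)
i=29: outside box; Z[29]=0
i=30: outside box; Z[30]=0
i=31: outside box; Z[31]=1 scan→box=[31,32)
i=32: outside box; Z[32]=0
i=33: outside box; Z[33]=0
i=34: outside box; Z[34]=0
i=35: outside box; Z[35]=1 scan→box=[35,36)
i=36: outside box; Z[36]=0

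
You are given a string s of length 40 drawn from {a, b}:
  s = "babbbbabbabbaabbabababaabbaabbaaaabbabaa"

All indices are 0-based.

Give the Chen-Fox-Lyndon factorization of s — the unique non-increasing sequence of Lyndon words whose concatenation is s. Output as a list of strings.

emit factor 1: 'b' (i=0, period=1)
emit factor 2: 'abbbb' (i=1, period=5)
emit factor 3: 'abb' (i=6, period=3)
emit factor 4: 'abb' (i=9, period=3)
emit factor 5: 'aabbababab' (i=12, period=10)
emit factor 6: 'aabb' (i=22, period=4)
emit factor 7: 'aabb' (i=26, period=4)
emit factor 8: 'aaaabbab' (i=30, period=8)
emit factor 9: 'a' (i=38, period=1)
emit factor 10: 'a' (i=39, period=1)

["b", "abbbb", "abb", "abb", "aabbababab", "aabb", "aabb", "aaaabbab", "a", "a"]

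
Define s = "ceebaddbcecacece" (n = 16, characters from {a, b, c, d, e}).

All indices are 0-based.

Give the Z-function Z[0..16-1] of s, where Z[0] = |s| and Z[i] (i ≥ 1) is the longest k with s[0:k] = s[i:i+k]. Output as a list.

Z[0]=16
i=1: i≥r, start 0; Z[1]=0
i=2: i≥r, start 0; Z[2]=0
i=3: i≥r, start 0; Z[3]=0
i=4: i≥r, start 0; Z[4]=0
i=5: i≥r, start 0; Z[5]=0
i=6: i≥r, start 0; Z[6]=0
i=7: i≥r, start 0; Z[7]=0
i=8: i≥r, start 0; Z[8]=2 extend→box=[8,10)
i=9: min(r-i=1, Z[1]=0)=0; Z[9]=0
i=10: i≥r, start 0; Z[10]=1 extend→box=[10,11)
i=11: i≥r, start 0; Z[11]=0
i=12: i≥r, start 0; Z[12]=2 extend→box=[12,14)
i=13: min(r-i=1, Z[1]=0)=0; Z[13]=0
i=14: i≥r, start 0; Z[14]=2 extend→box=[14,16)
i=15: min(r-i=1, Z[1]=0)=0; Z[15]=0

[16, 0, 0, 0, 0, 0, 0, 0, 2, 0, 1, 0, 2, 0, 2, 0]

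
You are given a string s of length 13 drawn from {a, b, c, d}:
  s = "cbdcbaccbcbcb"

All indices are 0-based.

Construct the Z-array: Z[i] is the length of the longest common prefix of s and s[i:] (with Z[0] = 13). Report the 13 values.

Z[0]=13
i=1: outside box; Z[1]=0
i=2: outside box; Z[2]=0
i=3: outside box; Z[3]=2 scan→box=[3,5)
i=4: min(r-i=1, Z[1]=0)=0; Z[4]=0
i=5: outside box; Z[5]=0
i=6: outside box; Z[6]=1 scan→box=[6,7)
i=7: outside box; Z[7]=2 scan→box=[7,9)
i=8: min(r-i=1, Z[1]=0)=0; Z[8]=0
i=9: outside box; Z[9]=2 scan→box=[9,11)
i=10: min(r-i=1, Z[1]=0)=0; Z[10]=0
i=11: outside box; Z[11]=2 scan→box=[11,13)
i=12: min(r-i=1, Z[1]=0)=0; Z[12]=0

[13, 0, 0, 2, 0, 0, 1, 2, 0, 2, 0, 2, 0]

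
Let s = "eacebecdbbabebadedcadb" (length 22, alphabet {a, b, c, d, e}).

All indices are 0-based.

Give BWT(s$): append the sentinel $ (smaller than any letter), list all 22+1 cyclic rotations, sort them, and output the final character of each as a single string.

bbecbdbedaedeaacea$bcbd

rank  rotation                 last
    0  $eacebecdbbabebadedcadb  b
    1  abebadedcadb$eacebecdbb  b
    2  acebecdbbabebadedcadb$e  e
    3  adb$eacebecdbbabebadedc  c
    4  adedcadb$eacebecdbbabeb  b
    5  b$eacebecdbbabebadedcad  d
    6  babebadedcadb$eacebecdb  b
    7  badedcadb$eacebecdbbabe  e
    8  bbabebadedcadb$eacebecd  d
    9  bebadedcadb$eacebecdbba  a
   10  becdbbabebadedcadb$eace  e
   11  cadb$eacebecdbbabebaded  d
   12  cdbbabebadedcadb$eacebe  e
   13  cebecdbbabebadedcadb$ea  a
   14  db$eacebecdbbabebadedca  a
   15  dbbabebadedcadb$eacebec  c
   16  dcadb$eacebecdbbabebade  e
   17  dedcadb$eacebecdbbabeba  a
   18  eacebecdbbabebadedcadb$  $
   19  ebadedcadb$eacebecdbbab  b
   20  ebecdbbabebadedcadb$eac  c
   21  ecdbbabebadedcadb$eaceb  b
   22  edcadb$eacebecdbbabebad  d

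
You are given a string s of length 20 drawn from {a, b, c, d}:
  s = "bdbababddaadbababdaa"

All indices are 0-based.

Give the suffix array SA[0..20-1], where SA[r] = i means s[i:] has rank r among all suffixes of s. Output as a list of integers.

rank→(start, suffix):
  0 → (19, 'a')
  1 → (18, 'aa')
  2 → (9, 'aadbababdaa')
  3 → (13, 'ababdaa')
  4 → (3, 'ababddaadbababdaa')
  5 → (15, 'abdaa')
  6 → (5, 'abddaadbababdaa')
  7 → (10, 'adbababdaa')
  8 → (12, 'bababdaa')
  9 → (2, 'bababddaadbababdaa')
  10 → (14, 'babdaa')
  11 → (4, 'babddaadbababdaa')
  12 → (16, 'bdaa')
  13 → (0, 'bdbababddaadbababdaa')
  14 → (6, 'bddaadbababdaa')
  15 → (17, 'daa')
  16 → (8, 'daadbababdaa')
  17 → (11, 'dbababdaa')
  18 → (1, 'dbababddaadbababdaa')
  19 → (7, 'ddaadbababdaa')

[19, 18, 9, 13, 3, 15, 5, 10, 12, 2, 14, 4, 16, 0, 6, 17, 8, 11, 1, 7]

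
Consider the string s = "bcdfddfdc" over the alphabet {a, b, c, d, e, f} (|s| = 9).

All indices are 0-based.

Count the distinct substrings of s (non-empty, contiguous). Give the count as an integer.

rank→(start, suffix):
  0 → (0, 'bcdfddfdc')
  1 → (8, 'c')
  2 → (1, 'cdfddfdc')
  3 → (7, 'dc')
  4 → (4, 'ddfdc')
  5 → (5, 'dfdc')
  6 → (2, 'dfddfdc')
  7 → (6, 'fdc')
  8 → (3, 'fddfdc')

SA = [0, 8, 1, 7, 4, 5, 2, 6, 3]
[i] adj suffixes → lcp
  [1] 0/8 → 0 ('')
  [2] 8/1 → 1 ('c')
  [3] 1/7 → 0 ('')
  [4] 7/4 → 1 ('d')
  [5] 4/5 → 1 ('d')
  [6] 5/2 → 3 ('dfd')
  [7] 2/6 → 0 ('')
  [8] 6/3 → 2 ('fd')

n(n+1)/2 = 9·10/2 = 45
Σ LCP = 0 + 0 + 1 + 0 + 1 + 1 + 3 + 0 + 2 = 8
distinct = 45 − 8 = 37

37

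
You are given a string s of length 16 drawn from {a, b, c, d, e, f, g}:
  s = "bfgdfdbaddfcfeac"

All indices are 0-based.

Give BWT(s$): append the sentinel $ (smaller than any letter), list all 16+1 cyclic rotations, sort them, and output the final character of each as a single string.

rank  rotation           last
    0  $bfgdfdbaddfcfeac  c
    1  ac$bfgdfdbaddfcfe  e
    2  addfcfeac$bfgdfdb  b
    3  baddfcfeac$bfgdfd  d
    4  bfgdfdbaddfcfeac$  $
    5  c$bfgdfdbaddfcfea  a
    6  cfeac$bfgdfdbaddf  f
    7  dbaddfcfeac$bfgdf  f
    8  ddfcfeac$bfgdfdba  a
    9  dfcfeac$bfgdfdbad  d
   10  dfdbaddfcfeac$bfg  g
   11  eac$bfgdfdbaddfcf  f
   12  fcfeac$bfgdfdbadd  d
   13  fdbaddfcfeac$bfgd  d
   14  feac$bfgdfdbaddfc  c
   15  fgdfdbaddfcfeac$b  b
   16  gdfdbaddfcfeac$bf  f

cebd$affadgfddcbf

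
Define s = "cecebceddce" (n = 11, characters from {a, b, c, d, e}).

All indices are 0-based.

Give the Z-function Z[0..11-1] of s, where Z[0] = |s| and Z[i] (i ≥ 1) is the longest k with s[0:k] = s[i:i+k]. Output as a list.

[11, 0, 2, 0, 0, 2, 0, 0, 0, 2, 0]

Z[0]=11
i=1: outside box; Z[1]=0
i=2: outside box; Z[2]=2 scan→box=[2,4)
i=3: min(r-i=1, Z[1]=0)=0; Z[3]=0
i=4: outside box; Z[4]=0
i=5: outside box; Z[5]=2 scan→box=[5,7)
i=6: min(r-i=1, Z[1]=0)=0; Z[6]=0
i=7: outside box; Z[7]=0
i=8: outside box; Z[8]=0
i=9: outside box; Z[9]=2 scan→box=[9,11)
i=10: min(r-i=1, Z[1]=0)=0; Z[10]=0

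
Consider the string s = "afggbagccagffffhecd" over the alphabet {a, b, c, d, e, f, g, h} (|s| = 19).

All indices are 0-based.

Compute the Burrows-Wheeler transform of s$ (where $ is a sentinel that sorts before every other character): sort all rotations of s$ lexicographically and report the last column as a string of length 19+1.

d$bcgcgechgffafgaaff

rank  rotation              last
    0  $afggbagccagffffhecd  d
    1  afggbagccagffffhecd$  $
    2  agccagffffhecd$afggb  b
    3  agffffhecd$afggbagcc  c
    4  bagccagffffhecd$afgg  g
    5  cagffffhecd$afggbagc  c
    6  ccagffffhecd$afggbag  g
    7  cd$afggbagccagffffhe  e
    8  d$afggbagccagffffhec  c
    9  ecd$afggbagccagffffh  h
   10  ffffhecd$afggbagccag  g
   11  fffhecd$afggbagccagf  f
   12  ffhecd$afggbagccagff  f
   13  fggbagccagffffhecd$a  a
   14  fhecd$afggbagccagfff  f
   15  gbagccagffffhecd$afg  g
   16  gccagffffhecd$afggba  a
   17  gffffhecd$afggbagcca  a
   18  ggbagccagffffhecd$af  f
   19  hecd$afggbagccagffff  f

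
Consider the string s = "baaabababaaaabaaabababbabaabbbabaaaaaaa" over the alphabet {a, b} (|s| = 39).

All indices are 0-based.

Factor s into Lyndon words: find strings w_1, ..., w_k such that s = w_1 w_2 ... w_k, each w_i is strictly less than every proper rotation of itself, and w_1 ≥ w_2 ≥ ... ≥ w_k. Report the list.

["b", "aaababab", "aaaabaaabababbabaabbbab", "a", "a", "a", "a", "a", "a", "a"]

emit factor 1: 'b' (i=0, period=1)
emit factor 2: 'aaababab' (i=1, period=8)
emit factor 3: 'aaaabaaabababbabaabbbab' (i=9, period=23)
emit factor 4: 'a' (i=32, period=1)
emit factor 5: 'a' (i=33, period=1)
emit factor 6: 'a' (i=34, period=1)
emit factor 7: 'a' (i=35, period=1)
emit factor 8: 'a' (i=36, period=1)
emit factor 9: 'a' (i=37, period=1)
emit factor 10: 'a' (i=38, period=1)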